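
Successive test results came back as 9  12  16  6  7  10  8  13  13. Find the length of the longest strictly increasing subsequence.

4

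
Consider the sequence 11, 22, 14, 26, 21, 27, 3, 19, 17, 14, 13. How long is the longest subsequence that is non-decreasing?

4

Track the smallest tail for each achievable length (allowing ties):
11 → extends → [11]
22 → extends → [11, 22]
14 → replaces 22 → [11, 14]
26 → extends → [11, 14, 26]
21 → replaces 26 → [11, 14, 21]
27 → extends → [11, 14, 21, 27]
3 → replaces 11 → [3, 14, 21, 27]
19 → replaces 21 → [3, 14, 19, 27]
17 → replaces 19 → [3, 14, 17, 27]
14 → replaces 17 → [3, 14, 14, 27]
13 → replaces 14 → [3, 13, 14, 27]
Four tails, so the longest non-decreasing subsequence has length 4 (e.g. 11, 22, 26, 27).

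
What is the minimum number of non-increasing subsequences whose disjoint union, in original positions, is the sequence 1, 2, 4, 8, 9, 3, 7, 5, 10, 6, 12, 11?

7

Place each on the leftmost legal pile:
1 → new pile 1 (tops now [1])
2 → new pile 2 (tops now [1, 2])
4 → new pile 3 (tops now [1, 2, 4])
8 → new pile 4 (tops now [1, 2, 4, 8])
9 → new pile 5 (tops now [1, 2, 4, 8, 9])
3 → pile 3 (tops now [1, 2, 3, 8, 9])
7 → pile 4 (tops now [1, 2, 3, 7, 9])
5 → pile 4 (tops now [1, 2, 3, 5, 9])
10 → new pile 6 (tops now [1, 2, 3, 5, 9, 10])
6 → pile 5 (tops now [1, 2, 3, 5, 6, 10])
12 → new pile 7 (tops now [1, 2, 3, 5, 6, 10, 12])
11 → pile 7 (tops now [1, 2, 3, 5, 6, 10, 11])
Seven piles.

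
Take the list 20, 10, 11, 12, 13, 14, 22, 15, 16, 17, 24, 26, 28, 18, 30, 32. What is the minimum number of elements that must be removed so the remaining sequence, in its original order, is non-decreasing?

3

Fewest deletions = n − (longest non-decreasing subsequence).
i:      1  2  3  4  5  6  7  8  9 10 11 12 13 14 15 16
a[i]:  20 10 11 12 13 14 22 15 16 17 24 26 28 18 30 32
dp:     1  1  2  3  4  5  6  6  7  8  9 10 11  9 12 13
max dp = 13, so deletions = 16 − 13 = 3.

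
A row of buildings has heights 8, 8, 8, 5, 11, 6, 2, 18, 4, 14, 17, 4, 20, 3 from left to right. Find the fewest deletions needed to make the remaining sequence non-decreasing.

Fewest deletions = n − (longest non-decreasing subsequence).
i:      1  2  3  4  5  6  7  8  9 10 11 12 13 14
a[i]:   8  8  8  5 11  6  2 18  4 14 17  4 20  3
dp:     1  2  3  1  4  2  1  5  2  5  6  3  7  2
max dp = 7, so deletions = 14 − 7 = 7.

7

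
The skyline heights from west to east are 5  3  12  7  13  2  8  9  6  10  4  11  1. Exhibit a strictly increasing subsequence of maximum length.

Patience tails give the LIS length; then backtrack through the dp parents:
5 → extends → [5]
3 → replaces 5 → [3]
12 → extends → [3, 12]
7 → replaces 12 → [3, 7]
13 → extends → [3, 7, 13]
2 → replaces 3 → [2, 7, 13]
8 → replaces 13 → [2, 7, 8]
9 → extends → [2, 7, 8, 9]
6 → replaces 7 → [2, 6, 8, 9]
10 → extends → [2, 6, 8, 9, 10]
4 → replaces 6 → [2, 4, 8, 9, 10]
11 → extends → [2, 4, 8, 9, 10, 11]
1 → replaces 2 → [1, 4, 8, 9, 10, 11]
Length 6; one witness is 5, 7, 8, 9, 10, 11.

5, 7, 8, 9, 10, 11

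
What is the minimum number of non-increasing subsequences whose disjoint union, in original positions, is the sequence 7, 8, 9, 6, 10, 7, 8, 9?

4

Place each on the leftmost legal pile:
7 → new pile 1 (tops now [7])
8 → new pile 2 (tops now [7, 8])
9 → new pile 3 (tops now [7, 8, 9])
6 → pile 1 (tops now [6, 8, 9])
10 → new pile 4 (tops now [6, 8, 9, 10])
7 → pile 2 (tops now [6, 7, 9, 10])
8 → pile 3 (tops now [6, 7, 8, 10])
9 → pile 4 (tops now [6, 7, 8, 9])
Four piles.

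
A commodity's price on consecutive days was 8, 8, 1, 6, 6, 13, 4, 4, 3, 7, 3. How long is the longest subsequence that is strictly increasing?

3

Let dp[i] be the length of the longest such subsequence ending at index i:
i:      1  2  3  4  5  6  7  8  9 10 11
a[i]:   8  8  1  6  6 13  4  4  3  7  3
dp:     1  1  1  2  2  3  2  2  2  3  2
Maximum dp value is 3.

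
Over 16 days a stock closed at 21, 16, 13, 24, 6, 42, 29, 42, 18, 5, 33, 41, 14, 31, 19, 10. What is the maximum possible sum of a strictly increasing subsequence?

148

Let S[i] be the best sum of a strictly increasing subsequence ending at i:
i:       1   2   3   4   5   6   7   8   9  10  11  12  13  14  15  16
a[i]:   21  16  13  24   6  42  29  42  18   5  33  41  14  31  19  10
S:      21  16  13  45   6  87  74 116  34   5 107 148  27 105  53  16
Maximum is 148 (e.g. 21 + 24 + 29 + 33 + 41).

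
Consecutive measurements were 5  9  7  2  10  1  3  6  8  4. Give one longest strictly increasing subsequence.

Patience tails give the LIS length; then backtrack through the dp parents:
5 → extends → [5]
9 → extends → [5, 9]
7 → replaces 9 → [5, 7]
2 → replaces 5 → [2, 7]
10 → extends → [2, 7, 10]
1 → replaces 2 → [1, 7, 10]
3 → replaces 7 → [1, 3, 10]
6 → replaces 10 → [1, 3, 6]
8 → extends → [1, 3, 6, 8]
4 → replaces 6 → [1, 3, 4, 8]
Length 4; one witness is 2, 3, 6, 8.

2, 3, 6, 8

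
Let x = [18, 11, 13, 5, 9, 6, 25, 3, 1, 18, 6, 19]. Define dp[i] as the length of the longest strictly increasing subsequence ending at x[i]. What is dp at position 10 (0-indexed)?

2

dp[i] = 1 + max{dp[j] : j<i, x[j]<x[i]} (or 1 if no such j):
i:      0  1  2  3  4  5  6  7  8  9 10 11
x[i]:  18 11 13  5  9  6 25  3  1 18  6 19
dp:     1  1  2  1  2  2  3  1  1  3  2  4
At index 10 the value is 2.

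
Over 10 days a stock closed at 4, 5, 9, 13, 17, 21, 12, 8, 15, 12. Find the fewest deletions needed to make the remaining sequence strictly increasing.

4

Fewest deletions = n − (longest strictly increasing subsequence).
i:      1  2  3  4  5  6  7  8  9 10
a[i]:   4  5  9 13 17 21 12  8 15 12
dp:     1  2  3  4  5  6  4  3  5  4
max dp = 6, so deletions = 10 − 6 = 4.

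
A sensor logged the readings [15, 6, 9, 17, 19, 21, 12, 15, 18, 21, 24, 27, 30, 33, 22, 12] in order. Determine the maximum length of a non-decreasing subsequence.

10

Let dp[i] be the length of the longest such subsequence ending at index i:
i:      1  2  3  4  5  6  7  8  9 10 11 12 13 14 15 16
a[i]:  15  6  9 17 19 21 12 15 18 21 24 27 30 33 22 12
dp:     1  1  2  3  4  5  3  4  5  6  7  8  9 10  7  4
Maximum dp value is 10.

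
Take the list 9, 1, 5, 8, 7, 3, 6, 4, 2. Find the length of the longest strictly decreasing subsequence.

6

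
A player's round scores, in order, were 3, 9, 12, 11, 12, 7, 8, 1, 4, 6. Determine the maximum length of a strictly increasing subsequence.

4

Track the smallest tail for each achievable length (strict):
3 → extends → [3]
9 → extends → [3, 9]
12 → extends → [3, 9, 12]
11 → replaces 12 → [3, 9, 11]
12 → extends → [3, 9, 11, 12]
7 → replaces 9 → [3, 7, 11, 12]
8 → replaces 11 → [3, 7, 8, 12]
1 → replaces 3 → [1, 7, 8, 12]
4 → replaces 7 → [1, 4, 8, 12]
6 → replaces 8 → [1, 4, 6, 12]
Four tails, so the longest strictly increasing subsequence has length 4 (e.g. 3, 9, 11, 12).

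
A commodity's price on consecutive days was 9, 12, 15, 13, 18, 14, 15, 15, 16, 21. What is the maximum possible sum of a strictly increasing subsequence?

Let S[i] be the best sum of a strictly increasing subsequence ending at i:
i:       1   2   3   4   5   6   7   8   9  10
a[i]:    9  12  15  13  18  14  15  15  16  21
S:       9  21  36  34  54  48  63  63  79 100
Maximum is 100 (e.g. 9 + 12 + 13 + 14 + 15 + 16 + 21).

100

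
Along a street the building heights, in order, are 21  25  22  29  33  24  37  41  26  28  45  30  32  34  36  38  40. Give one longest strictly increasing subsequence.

21, 22, 24, 26, 28, 30, 32, 34, 36, 38, 40

Patience tails give the LIS length; then backtrack through the dp parents:
21 → extends → [21]
25 → extends → [21, 25]
22 → replaces 25 → [21, 22]
29 → extends → [21, 22, 29]
33 → extends → [21, 22, 29, 33]
24 → replaces 29 → [21, 22, 24, 33]
37 → extends → [21, 22, 24, 33, 37]
41 → extends → [21, 22, 24, 33, 37, 41]
26 → replaces 33 → [21, 22, 24, 26, 37, 41]
28 → replaces 37 → [21, 22, 24, 26, 28, 41]
45 → extends → [21, 22, 24, 26, 28, 41, 45]
30 → replaces 41 → [21, 22, 24, 26, 28, 30, 45]
32 → replaces 45 → [21, 22, 24, 26, 28, 30, 32]
34 → extends → [21, 22, 24, 26, 28, 30, 32, 34]
36 → extends → [21, 22, 24, 26, 28, 30, 32, 34, 36]
38 → extends → [21, 22, 24, 26, 28, 30, 32, 34, 36, 38]
40 → extends → [21, 22, 24, 26, 28, 30, 32, 34, 36, 38, 40]
Length 11; one witness is 21, 22, 24, 26, 28, 30, 32, 34, 36, 38, 40.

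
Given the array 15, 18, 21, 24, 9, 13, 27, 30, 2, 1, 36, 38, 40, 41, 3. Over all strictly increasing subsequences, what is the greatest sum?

290

Let S[i] be the best sum of a strictly increasing subsequence ending at i:
i:       1   2   3   4   5   6   7   8   9  10  11  12  13  14  15
a[i]:   15  18  21  24   9  13  27  30   2   1  36  38  40  41   3
S:      15  33  54  78   9  22 105 135   2   1 171 209 249 290   5
Maximum is 290 (e.g. 15 + 18 + 21 + 24 + 27 + 30 + 36 + 38 + 40 + 41).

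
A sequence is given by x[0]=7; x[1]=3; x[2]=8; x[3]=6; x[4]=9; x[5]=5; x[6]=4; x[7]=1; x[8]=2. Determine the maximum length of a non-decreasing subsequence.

3

Let dp[i] be the length of the longest such subsequence ending at index i:
i:     0 1 2 3 4 5 6 7 8
x[i]:  7 3 8 6 9 5 4 1 2
dp:    1 1 2 2 3 2 2 1 2
Maximum dp value is 3.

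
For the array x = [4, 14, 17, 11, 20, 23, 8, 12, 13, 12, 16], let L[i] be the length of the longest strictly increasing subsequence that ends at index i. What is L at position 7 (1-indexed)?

dp[i] = 1 + max{dp[j] : j<i, x[j]<x[i]} (or 1 if no such j):
i:      1  2  3  4  5  6  7  8  9 10 11
x[i]:   4 14 17 11 20 23  8 12 13 12 16
dp:     1  2  3  2  4  5  2  3  4  3  5
At index 7 the value is 2.

2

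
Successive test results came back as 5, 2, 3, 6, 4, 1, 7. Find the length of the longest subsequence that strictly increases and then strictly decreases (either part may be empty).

inc[i] = longest strictly increasing subsequence ending at i; dec[i] = longest strictly decreasing subsequence starting at i:
i:     1 2 3 4 5 6 7
a[i]:  5 2 3 6 4 1 7
inc:   1 1 2 3 3 1 4
dec:   3 2 2 3 2 1 1
Best peak at i=4 (value 6): inc=3, dec=3, length 3+3−1 = 5.

5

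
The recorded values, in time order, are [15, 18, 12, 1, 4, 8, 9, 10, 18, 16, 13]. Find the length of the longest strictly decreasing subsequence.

3

Negate each value so 'decreasing' becomes 'increasing', then run patience tails on the negated sequence:
-15 → extends → [-15]
-18 → replaces -15 → [-18]
-12 → extends → [-18, -12]
-1 → extends → [-18, -12, -1]
-4 → replaces -1 → [-18, -12, -4]
-8 → replaces -4 → [-18, -12, -8]
-9 → replaces -8 → [-18, -12, -9]
-10 → replaces -9 → [-18, -12, -10]
-18 → already a tail → [-18, -12, -10]
-16 → replaces -12 → [-18, -16, -10]
-13 → replaces -10 → [-18, -16, -13]
Three tails, so the longest strictly decreasing subsequence of the original has length 3.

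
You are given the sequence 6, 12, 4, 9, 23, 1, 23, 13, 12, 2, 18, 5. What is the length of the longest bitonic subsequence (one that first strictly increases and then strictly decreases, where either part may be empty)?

6

inc[i] = longest strictly increasing subsequence ending at i; dec[i] = longest strictly decreasing subsequence starting at i:
i:      1  2  3  4  5  6  7  8  9 10 11 12
a[i]:   6 12  4  9 23  1 23 13 12  2 18  5
inc:    1  2  1  2  3  1  3  3  3  2  4  3
dec:    3  3  2  2  4  1  4  3  2  1  2  1
Best peak at i=5 (value 23): inc=3, dec=4, length 3+4−1 = 6.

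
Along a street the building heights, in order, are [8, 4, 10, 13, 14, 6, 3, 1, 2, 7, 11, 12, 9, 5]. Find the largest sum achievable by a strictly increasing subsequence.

45

Let S[i] be the best sum of a strictly increasing subsequence ending at i:
i:      1  2  3  4  5  6  7  8  9 10 11 12 13 14
a[i]:   8  4 10 13 14  6  3  1  2  7 11 12  9  5
S:      8  4 18 31 45 10  3  1  3 17 29 41 26  9
Maximum is 45 (e.g. 8 + 10 + 13 + 14).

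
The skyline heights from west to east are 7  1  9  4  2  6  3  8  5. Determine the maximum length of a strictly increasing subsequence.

Track the smallest tail for each achievable length (strict):
7 → extends → [7]
1 → replaces 7 → [1]
9 → extends → [1, 9]
4 → replaces 9 → [1, 4]
2 → replaces 4 → [1, 2]
6 → extends → [1, 2, 6]
3 → replaces 6 → [1, 2, 3]
8 → extends → [1, 2, 3, 8]
5 → replaces 8 → [1, 2, 3, 5]
Four tails, so the longest strictly increasing subsequence has length 4 (e.g. 1, 4, 6, 8).

4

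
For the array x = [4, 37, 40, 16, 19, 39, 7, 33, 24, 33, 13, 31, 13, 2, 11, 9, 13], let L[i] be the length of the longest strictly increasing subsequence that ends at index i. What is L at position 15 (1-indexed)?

dp[i] = 1 + max{dp[j] : j<i, x[j]<x[i]} (or 1 if no such j):
i:      1  2  3  4  5  6  7  8  9 10 11 12 13 14 15 16 17
x[i]:   4 37 40 16 19 39  7 33 24 33 13 31 13  2 11  9 13
dp:     1  2  3  2  3  4  2  4  4  5  3  5  3  1  3  3  4
At index 15 the value is 3.

3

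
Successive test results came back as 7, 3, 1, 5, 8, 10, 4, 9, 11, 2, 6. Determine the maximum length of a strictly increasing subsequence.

5

Let dp[i] be the length of the longest such subsequence ending at index i:
i:      1  2  3  4  5  6  7  8  9 10 11
a[i]:   7  3  1  5  8 10  4  9 11  2  6
dp:     1  1  1  2  3  4  2  4  5  2  3
Maximum dp value is 5.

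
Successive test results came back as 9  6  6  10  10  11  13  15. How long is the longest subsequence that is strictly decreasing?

Negate each value so 'decreasing' becomes 'increasing', then run patience tails on the negated sequence:
-9 → extends → [-9]
-6 → extends → [-9, -6]
-6 → already a tail → [-9, -6]
-10 → replaces -9 → [-10, -6]
-10 → already a tail → [-10, -6]
-11 → replaces -10 → [-11, -6]
-13 → replaces -11 → [-13, -6]
-15 → replaces -13 → [-15, -6]
Two tails, so the longest strictly decreasing subsequence of the original has length 2.

2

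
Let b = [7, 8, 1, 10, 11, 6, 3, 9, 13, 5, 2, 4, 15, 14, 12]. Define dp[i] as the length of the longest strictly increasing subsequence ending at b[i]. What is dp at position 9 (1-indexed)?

dp[i] = 1 + max{dp[j] : j<i, b[j]<b[i]} (or 1 if no such j):
i:      1  2  3  4  5  6  7  8  9 10 11 12 13 14 15
b[i]:   7  8  1 10 11  6  3  9 13  5  2  4 15 14 12
dp:     1  2  1  3  4  2  2  3  5  3  2  3  6  6  5
At index 9 the value is 5.

5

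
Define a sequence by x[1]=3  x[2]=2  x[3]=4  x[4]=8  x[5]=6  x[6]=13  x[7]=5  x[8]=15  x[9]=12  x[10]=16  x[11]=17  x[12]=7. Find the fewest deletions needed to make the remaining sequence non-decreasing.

Fewest deletions = n − (longest non-decreasing subsequence).
Patience tails:
3 → extends → [3]
2 → replaces 3 → [2]
4 → extends → [2, 4]
8 → extends → [2, 4, 8]
6 → replaces 8 → [2, 4, 6]
13 → extends → [2, 4, 6, 13]
5 → replaces 6 → [2, 4, 5, 13]
15 → extends → [2, 4, 5, 13, 15]
12 → replaces 13 → [2, 4, 5, 12, 15]
16 → extends → [2, 4, 5, 12, 15, 16]
17 → extends → [2, 4, 5, 12, 15, 16, 17]
7 → replaces 12 → [2, 4, 5, 7, 15, 16, 17]
Longest non-decreasing subsequence has length 7, so deletions = 12 − 7 = 5.

5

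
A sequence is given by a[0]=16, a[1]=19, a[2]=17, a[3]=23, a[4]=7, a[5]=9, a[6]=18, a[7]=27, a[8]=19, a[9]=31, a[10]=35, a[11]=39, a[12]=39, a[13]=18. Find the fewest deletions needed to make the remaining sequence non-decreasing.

Fewest deletions = n − (longest non-decreasing subsequence).
i:      0  1  2  3  4  5  6  7  8  9 10 11 12 13
a[i]:  16 19 17 23  7  9 18 27 19 31 35 39 39 18
dp:     1  2  2  3  1  2  3  4  4  5  6  7  8  4
max dp = 8, so deletions = 14 − 8 = 6.

6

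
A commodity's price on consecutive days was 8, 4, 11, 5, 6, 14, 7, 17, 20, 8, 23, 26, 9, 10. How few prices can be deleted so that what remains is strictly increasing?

6

Fewest deletions = n − (longest strictly increasing subsequence).
Patience tails:
8 → extends → [8]
4 → replaces 8 → [4]
11 → extends → [4, 11]
5 → replaces 11 → [4, 5]
6 → extends → [4, 5, 6]
14 → extends → [4, 5, 6, 14]
7 → replaces 14 → [4, 5, 6, 7]
17 → extends → [4, 5, 6, 7, 17]
20 → extends → [4, 5, 6, 7, 17, 20]
8 → replaces 17 → [4, 5, 6, 7, 8, 20]
23 → extends → [4, 5, 6, 7, 8, 20, 23]
26 → extends → [4, 5, 6, 7, 8, 20, 23, 26]
9 → replaces 20 → [4, 5, 6, 7, 8, 9, 23, 26]
10 → replaces 23 → [4, 5, 6, 7, 8, 9, 10, 26]
Longest strictly increasing subsequence has length 8, so deletions = 14 − 8 = 6.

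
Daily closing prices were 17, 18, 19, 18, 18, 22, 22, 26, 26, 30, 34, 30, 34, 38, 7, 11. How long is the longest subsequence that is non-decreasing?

12

Let dp[i] be the length of the longest such subsequence ending at index i:
i:      1  2  3  4  5  6  7  8  9 10 11 12 13 14 15 16
a[i]:  17 18 19 18 18 22 22 26 26 30 34 30 34 38  7 11
dp:     1  2  3  3  4  5  6  7  8  9 10 10 11 12  1  2
Maximum dp value is 12.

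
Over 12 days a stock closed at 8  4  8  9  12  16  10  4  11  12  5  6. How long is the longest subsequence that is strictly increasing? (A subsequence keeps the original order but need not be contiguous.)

Track the smallest tail for each achievable length (strict):
8 → extends → [8]
4 → replaces 8 → [4]
8 → extends → [4, 8]
9 → extends → [4, 8, 9]
12 → extends → [4, 8, 9, 12]
16 → extends → [4, 8, 9, 12, 16]
10 → replaces 12 → [4, 8, 9, 10, 16]
4 → already a tail → [4, 8, 9, 10, 16]
11 → replaces 16 → [4, 8, 9, 10, 11]
12 → extends → [4, 8, 9, 10, 11, 12]
5 → replaces 8 → [4, 5, 9, 10, 11, 12]
6 → replaces 9 → [4, 5, 6, 10, 11, 12]
Six tails, so the longest strictly increasing subsequence has length 6 (e.g. 4, 8, 9, 10, 11, 12).

6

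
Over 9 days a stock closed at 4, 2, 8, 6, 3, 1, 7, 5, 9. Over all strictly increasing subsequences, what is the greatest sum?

Let S[i] be the best sum of a strictly increasing subsequence ending at i:
i:      1  2  3  4  5  6  7  8  9
a[i]:   4  2  8  6  3  1  7  5  9
S:      4  2 12 10  5  1 17 10 26
Maximum is 26 (e.g. 4 + 6 + 7 + 9).

26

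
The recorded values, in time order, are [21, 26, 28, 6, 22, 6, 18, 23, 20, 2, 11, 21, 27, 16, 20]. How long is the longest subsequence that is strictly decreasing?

Let dp[i] be the longest strictly decreasing subsequence ending at i:
i:      1  2  3  4  5  6  7  8  9 10 11 12 13 14 15
a[i]:  21 26 28  6 22  6 18 23 20  2 11 21 27 16 20
dp:     1  1  1  2  2  3  3  2  3  4  4  3  2  4  4
Maximum is 4.

4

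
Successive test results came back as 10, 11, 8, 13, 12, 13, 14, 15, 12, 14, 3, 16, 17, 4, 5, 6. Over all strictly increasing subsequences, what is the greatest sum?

108

Let S[i] be the best sum of a strictly increasing subsequence ending at i:
i:       1   2   3   4   5   6   7   8   9  10  11  12  13  14  15  16
a[i]:   10  11   8  13  12  13  14  15  12  14   3  16  17   4   5   6
S:      10  21   8  34  33  46  60  75  33  60   3  91 108   7  12  18
Maximum is 108 (e.g. 10 + 11 + 12 + 13 + 14 + 15 + 16 + 17).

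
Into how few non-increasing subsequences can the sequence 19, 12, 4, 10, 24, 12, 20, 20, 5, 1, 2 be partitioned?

The minimum number of non-increasing subsequences covering a sequence equals the length of its longest strictly increasing subsequence.
LIS length is 4 (e.g. 4, 10, 12, 20), so 4 piles are needed.

4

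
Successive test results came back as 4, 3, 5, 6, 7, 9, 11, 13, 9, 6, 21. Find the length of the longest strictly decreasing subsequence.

Let dp[i] be the longest strictly decreasing subsequence ending at i:
i:      1  2  3  4  5  6  7  8  9 10 11
a[i]:   4  3  5  6  7  9 11 13  9  6 21
dp:     1  2  1  1  1  1  1  1  2  3  1
Maximum is 3.

3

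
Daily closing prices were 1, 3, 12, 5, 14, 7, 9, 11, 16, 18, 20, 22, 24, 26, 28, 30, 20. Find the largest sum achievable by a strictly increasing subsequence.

220

Let S[i] be the best sum of a strictly increasing subsequence ending at i:
i:       1   2   3   4   5   6   7   8   9  10  11  12  13  14  15  16  17
a[i]:    1   3  12   5  14   7   9  11  16  18  20  22  24  26  28  30  20
S:       1   4  16   9  30  16  25  36  52  70  90 112 136 162 190 220  90
Maximum is 220 (e.g. 1 + 3 + 5 + 7 + 9 + 11 + 16 + 18 + 20 + 22 + 24 + 26 + 28 + 30).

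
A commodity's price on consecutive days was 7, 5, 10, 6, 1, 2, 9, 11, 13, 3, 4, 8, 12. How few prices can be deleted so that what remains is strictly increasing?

7

Fewest deletions = n − (longest strictly increasing subsequence).
Patience tails:
7 → extends → [7]
5 → replaces 7 → [5]
10 → extends → [5, 10]
6 → replaces 10 → [5, 6]
1 → replaces 5 → [1, 6]
2 → replaces 6 → [1, 2]
9 → extends → [1, 2, 9]
11 → extends → [1, 2, 9, 11]
13 → extends → [1, 2, 9, 11, 13]
3 → replaces 9 → [1, 2, 3, 11, 13]
4 → replaces 11 → [1, 2, 3, 4, 13]
8 → replaces 13 → [1, 2, 3, 4, 8]
12 → extends → [1, 2, 3, 4, 8, 12]
Longest strictly increasing subsequence has length 6, so deletions = 13 − 6 = 7.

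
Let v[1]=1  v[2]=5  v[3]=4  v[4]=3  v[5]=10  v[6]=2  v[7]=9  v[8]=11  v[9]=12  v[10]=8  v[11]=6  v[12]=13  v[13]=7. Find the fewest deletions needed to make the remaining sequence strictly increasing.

Fewest deletions = n − (longest strictly increasing subsequence).
i:      1  2  3  4  5  6  7  8  9 10 11 12 13
v[i]:   1  5  4  3 10  2  9 11 12  8  6 13  7
dp:     1  2  2  2  3  2  3  4  5  3  3  6  4
max dp = 6, so deletions = 13 − 6 = 7.

7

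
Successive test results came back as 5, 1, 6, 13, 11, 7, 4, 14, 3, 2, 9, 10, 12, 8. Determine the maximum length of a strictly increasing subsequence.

6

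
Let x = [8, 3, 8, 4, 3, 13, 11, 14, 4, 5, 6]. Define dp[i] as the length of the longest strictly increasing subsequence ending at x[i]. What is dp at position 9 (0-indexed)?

dp[i] = 1 + max{dp[j] : j<i, x[j]<x[i]} (or 1 if no such j):
i:      0  1  2  3  4  5  6  7  8  9 10
x[i]:   8  3  8  4  3 13 11 14  4  5  6
dp:     1  1  2  2  1  3  3  4  2  3  4
At index 9 the value is 3.

3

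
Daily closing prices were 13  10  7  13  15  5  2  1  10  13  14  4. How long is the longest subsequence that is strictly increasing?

4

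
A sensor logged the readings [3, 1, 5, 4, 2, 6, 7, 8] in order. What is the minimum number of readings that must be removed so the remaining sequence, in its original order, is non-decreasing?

3

Fewest deletions = n − (longest non-decreasing subsequence).
Patience tails:
3 → extends → [3]
1 → replaces 3 → [1]
5 → extends → [1, 5]
4 → replaces 5 → [1, 4]
2 → replaces 4 → [1, 2]
6 → extends → [1, 2, 6]
7 → extends → [1, 2, 6, 7]
8 → extends → [1, 2, 6, 7, 8]
Longest non-decreasing subsequence has length 5, so deletions = 8 − 5 = 3.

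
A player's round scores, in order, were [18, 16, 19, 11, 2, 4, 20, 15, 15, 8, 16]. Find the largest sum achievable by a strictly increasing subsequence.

57

Let S[i] be the best sum of a strictly increasing subsequence ending at i:
i:      1  2  3  4  5  6  7  8  9 10 11
a[i]:  18 16 19 11  2  4 20 15 15  8 16
S:     18 16 37 11  2  6 57 26 26 14 42
Maximum is 57 (e.g. 18 + 19 + 20).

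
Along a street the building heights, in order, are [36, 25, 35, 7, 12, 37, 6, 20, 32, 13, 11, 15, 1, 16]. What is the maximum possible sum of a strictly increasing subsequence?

97

Let S[i] be the best sum of a strictly increasing subsequence ending at i:
i:      1  2  3  4  5  6  7  8  9 10 11 12 13 14
a[i]:  36 25 35  7 12 37  6 20 32 13 11 15  1 16
S:     36 25 60  7 19 97  6 39 71 32 18 47  1 63
Maximum is 97 (e.g. 25 + 35 + 37).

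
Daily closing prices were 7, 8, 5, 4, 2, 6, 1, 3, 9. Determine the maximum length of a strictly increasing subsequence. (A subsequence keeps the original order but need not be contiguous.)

Let dp[i] be the length of the longest such subsequence ending at index i:
i:     1 2 3 4 5 6 7 8 9
a[i]:  7 8 5 4 2 6 1 3 9
dp:    1 2 1 1 1 2 1 2 3
Maximum dp value is 3.

3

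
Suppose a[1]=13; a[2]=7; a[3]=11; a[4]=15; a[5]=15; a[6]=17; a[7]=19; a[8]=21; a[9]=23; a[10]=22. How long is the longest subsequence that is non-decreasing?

Let dp[i] be the length of the longest such subsequence ending at index i:
i:      1  2  3  4  5  6  7  8  9 10
a[i]:  13  7 11 15 15 17 19 21 23 22
dp:     1  1  2  3  4  5  6  7  8  8
Maximum dp value is 8.

8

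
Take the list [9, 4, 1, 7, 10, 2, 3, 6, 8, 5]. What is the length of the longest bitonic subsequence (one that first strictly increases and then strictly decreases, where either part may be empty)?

6

inc[i] = longest strictly increasing subsequence ending at i; dec[i] = longest strictly decreasing subsequence starting at i:
i:      1  2  3  4  5  6  7  8  9 10
a[i]:   9  4  1  7 10  2  3  6  8  5
inc:    1  1  1  2  3  2  3  4  5  4
dec:    4  2  1  3  3  1  1  2  2  1
Best peak at i=9 (value 8): inc=5, dec=2, length 5+2−1 = 6.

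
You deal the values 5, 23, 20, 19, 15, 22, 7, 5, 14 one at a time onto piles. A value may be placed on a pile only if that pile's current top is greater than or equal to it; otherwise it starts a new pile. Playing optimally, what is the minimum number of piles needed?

3

The minimum number of non-increasing subsequences covering a sequence equals the length of its longest strictly increasing subsequence.
LIS length is 3 (e.g. 5, 20, 22), so 3 piles are needed.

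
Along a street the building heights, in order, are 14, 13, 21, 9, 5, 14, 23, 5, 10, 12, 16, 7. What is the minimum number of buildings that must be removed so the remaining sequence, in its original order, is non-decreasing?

7

Fewest deletions = n − (longest non-decreasing subsequence).
Patience tails:
14 → extends → [14]
13 → replaces 14 → [13]
21 → extends → [13, 21]
9 → replaces 13 → [9, 21]
5 → replaces 9 → [5, 21]
14 → replaces 21 → [5, 14]
23 → extends → [5, 14, 23]
5 → replaces 14 → [5, 5, 23]
10 → replaces 23 → [5, 5, 10]
12 → extends → [5, 5, 10, 12]
16 → extends → [5, 5, 10, 12, 16]
7 → replaces 10 → [5, 5, 7, 12, 16]
Longest non-decreasing subsequence has length 5, so deletions = 12 − 5 = 7.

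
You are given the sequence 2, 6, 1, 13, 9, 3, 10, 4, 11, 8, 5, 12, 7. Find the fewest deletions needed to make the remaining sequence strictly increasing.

7

Fewest deletions = n − (longest strictly increasing subsequence).
Patience tails:
2 → extends → [2]
6 → extends → [2, 6]
1 → replaces 2 → [1, 6]
13 → extends → [1, 6, 13]
9 → replaces 13 → [1, 6, 9]
3 → replaces 6 → [1, 3, 9]
10 → extends → [1, 3, 9, 10]
4 → replaces 9 → [1, 3, 4, 10]
11 → extends → [1, 3, 4, 10, 11]
8 → replaces 10 → [1, 3, 4, 8, 11]
5 → replaces 8 → [1, 3, 4, 5, 11]
12 → extends → [1, 3, 4, 5, 11, 12]
7 → replaces 11 → [1, 3, 4, 5, 7, 12]
Longest strictly increasing subsequence has length 6, so deletions = 13 − 6 = 7.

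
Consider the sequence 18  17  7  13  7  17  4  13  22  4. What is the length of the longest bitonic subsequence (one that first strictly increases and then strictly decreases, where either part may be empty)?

inc[i] = longest strictly increasing subsequence ending at i; dec[i] = longest strictly decreasing subsequence starting at i:
i:      1  2  3  4  5  6  7  8  9 10
a[i]:  18 17  7 13  7 17  4 13 22  4
inc:    1  1  1  2  1  3  1  2  4  1
dec:    5  4  2  3  2  3  1  2  2  1
Best peak at i=1 (value 18): inc=1, dec=5, length 1+5−1 = 5.

5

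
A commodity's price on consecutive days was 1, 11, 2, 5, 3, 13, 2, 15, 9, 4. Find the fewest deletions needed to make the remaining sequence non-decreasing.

5

Fewest deletions = n − (longest non-decreasing subsequence).
Patience tails:
1 → extends → [1]
11 → extends → [1, 11]
2 → replaces 11 → [1, 2]
5 → extends → [1, 2, 5]
3 → replaces 5 → [1, 2, 3]
13 → extends → [1, 2, 3, 13]
2 → replaces 3 → [1, 2, 2, 13]
15 → extends → [1, 2, 2, 13, 15]
9 → replaces 13 → [1, 2, 2, 9, 15]
4 → replaces 9 → [1, 2, 2, 4, 15]
Longest non-decreasing subsequence has length 5, so deletions = 10 − 5 = 5.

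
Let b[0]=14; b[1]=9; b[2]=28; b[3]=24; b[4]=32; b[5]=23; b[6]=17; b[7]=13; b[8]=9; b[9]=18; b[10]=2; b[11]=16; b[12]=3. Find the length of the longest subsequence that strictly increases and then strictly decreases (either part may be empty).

inc[i] = longest strictly increasing subsequence ending at i; dec[i] = longest strictly decreasing subsequence starting at i:
i:      0  1  2  3  4  5  6  7  8  9 10 11 12
b[i]:  14  9 28 24 32 23 17 13  9 18  2 16  3
inc:    1  1  2  2  3  2  2  2  1  3  1  3  2
dec:    4  2  7  6  6  5  4  3  2  3  1  2  1
Best peak at i=2 (value 28): inc=2, dec=7, length 2+7−1 = 8.

8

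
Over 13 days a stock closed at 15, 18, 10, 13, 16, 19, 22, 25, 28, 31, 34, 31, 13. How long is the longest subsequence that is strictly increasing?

Let dp[i] be the length of the longest such subsequence ending at index i:
i:      1  2  3  4  5  6  7  8  9 10 11 12 13
a[i]:  15 18 10 13 16 19 22 25 28 31 34 31 13
dp:     1  2  1  2  3  4  5  6  7  8  9  8  2
Maximum dp value is 9.

9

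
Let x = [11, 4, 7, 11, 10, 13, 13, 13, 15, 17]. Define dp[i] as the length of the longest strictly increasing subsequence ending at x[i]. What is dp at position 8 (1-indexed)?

4

dp[i] = 1 + max{dp[j] : j<i, x[j]<x[i]} (or 1 if no such j):
i:      1  2  3  4  5  6  7  8  9 10
x[i]:  11  4  7 11 10 13 13 13 15 17
dp:     1  1  2  3  3  4  4  4  5  6
At index 8 the value is 4.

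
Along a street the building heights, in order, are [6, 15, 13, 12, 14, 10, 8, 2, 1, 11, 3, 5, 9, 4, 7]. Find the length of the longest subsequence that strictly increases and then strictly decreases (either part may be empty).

8

inc[i] = longest strictly increasing subsequence ending at i; dec[i] = longest strictly decreasing subsequence starting at i:
i:      1  2  3  4  5  6  7  8  9 10 11 12 13 14 15
a[i]:   6 15 13 12 14 10  8  2  1 11  3  5  9  4  7
inc:    1  2  2  2  3  2  2  1  1  3  2  3  4  3  4
dec:    3  7  6  5  5  4  3  2  1  3  1  2  2  1  1
Best peak at i=2 (value 15): inc=2, dec=7, length 2+7−1 = 8.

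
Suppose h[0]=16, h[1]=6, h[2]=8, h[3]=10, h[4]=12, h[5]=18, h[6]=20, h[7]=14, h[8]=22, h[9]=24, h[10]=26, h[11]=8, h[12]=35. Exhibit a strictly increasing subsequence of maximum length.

Patience tails give the LIS length; then backtrack through the dp parents:
16 → extends → [16]
6 → replaces 16 → [6]
8 → extends → [6, 8]
10 → extends → [6, 8, 10]
12 → extends → [6, 8, 10, 12]
18 → extends → [6, 8, 10, 12, 18]
20 → extends → [6, 8, 10, 12, 18, 20]
14 → replaces 18 → [6, 8, 10, 12, 14, 20]
22 → extends → [6, 8, 10, 12, 14, 20, 22]
24 → extends → [6, 8, 10, 12, 14, 20, 22, 24]
26 → extends → [6, 8, 10, 12, 14, 20, 22, 24, 26]
8 → already a tail → [6, 8, 10, 12, 14, 20, 22, 24, 26]
35 → extends → [6, 8, 10, 12, 14, 20, 22, 24, 26, 35]
Length 10; one witness is 6, 8, 10, 12, 18, 20, 22, 24, 26, 35.

6, 8, 10, 12, 18, 20, 22, 24, 26, 35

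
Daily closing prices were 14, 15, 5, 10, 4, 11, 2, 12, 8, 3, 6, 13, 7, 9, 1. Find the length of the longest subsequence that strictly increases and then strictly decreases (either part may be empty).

inc[i] = longest strictly increasing subsequence ending at i; dec[i] = longest strictly decreasing subsequence starting at i:
i:      1  2  3  4  5  6  7  8  9 10 11 12 13 14 15
a[i]:  14 15  5 10  4 11  2 12  8  3  6 13  7  9  1
inc:    1  2  1  2  1  3  1  4  2  2  3  5  4  5  1
dec:    5  5  4  4  3  4  2  4  3  2  2  3  2  2  1
Best peak at i=8 (value 12): inc=4, dec=4, length 4+4−1 = 7.

7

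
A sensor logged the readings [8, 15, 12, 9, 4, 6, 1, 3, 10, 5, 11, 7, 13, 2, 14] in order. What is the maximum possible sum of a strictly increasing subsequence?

65

Let S[i] be the best sum of a strictly increasing subsequence ending at i:
i:      1  2  3  4  5  6  7  8  9 10 11 12 13 14 15
a[i]:   8 15 12  9  4  6  1  3 10  5 11  7 13  2 14
S:      8 23 20 17  4 10  1  4 27  9 38 17 51  3 65
Maximum is 65 (e.g. 8 + 9 + 10 + 11 + 13 + 14).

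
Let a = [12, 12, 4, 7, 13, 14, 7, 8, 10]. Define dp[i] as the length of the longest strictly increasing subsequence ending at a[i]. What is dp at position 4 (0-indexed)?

3

dp[i] = 1 + max{dp[j] : j<i, a[j]<a[i]} (or 1 if no such j):
i:      0  1  2  3  4  5  6  7  8
a[i]:  12 12  4  7 13 14  7  8 10
dp:     1  1  1  2  3  4  2  3  4
At index 4 the value is 3.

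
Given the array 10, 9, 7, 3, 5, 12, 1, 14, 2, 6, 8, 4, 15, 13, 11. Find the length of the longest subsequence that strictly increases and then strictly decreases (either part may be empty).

7

inc[i] = longest strictly increasing subsequence ending at i; dec[i] = longest strictly decreasing subsequence starting at i:
i:      1  2  3  4  5  6  7  8  9 10 11 12 13 14 15
a[i]:  10  9  7  3  5 12  1 14  2  6  8  4 15 13 11
inc:    1  1  1  1  2  3  1  4  2  3  4  3  5  5  5
dec:    5  4  3  2  2  3  1  3  1  2  2  1  3  2  1
Best peak at i=13 (value 15): inc=5, dec=3, length 5+3−1 = 7.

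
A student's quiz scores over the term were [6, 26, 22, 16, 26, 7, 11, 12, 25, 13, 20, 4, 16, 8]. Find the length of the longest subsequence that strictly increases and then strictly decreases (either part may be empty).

8

inc[i] = longest strictly increasing subsequence ending at i; dec[i] = longest strictly decreasing subsequence starting at i:
i:      1  2  3  4  5  6  7  8  9 10 11 12 13 14
a[i]:   6 26 22 16 26  7 11 12 25 13 20  4 16  8
inc:    1  2  2  2  3  2  3  4  5  5  6  1  6  3
dec:    2  5  4  3  5  2  2  2  4  2  3  1  2  1
Best peak at i=9 (value 25): inc=5, dec=4, length 5+4−1 = 8.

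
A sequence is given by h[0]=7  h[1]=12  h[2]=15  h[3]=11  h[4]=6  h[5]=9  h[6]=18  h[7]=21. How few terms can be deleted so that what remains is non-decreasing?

3

Fewest deletions = n − (longest non-decreasing subsequence).
Patience tails:
7 → extends → [7]
12 → extends → [7, 12]
15 → extends → [7, 12, 15]
11 → replaces 12 → [7, 11, 15]
6 → replaces 7 → [6, 11, 15]
9 → replaces 11 → [6, 9, 15]
18 → extends → [6, 9, 15, 18]
21 → extends → [6, 9, 15, 18, 21]
Longest non-decreasing subsequence has length 5, so deletions = 8 − 5 = 3.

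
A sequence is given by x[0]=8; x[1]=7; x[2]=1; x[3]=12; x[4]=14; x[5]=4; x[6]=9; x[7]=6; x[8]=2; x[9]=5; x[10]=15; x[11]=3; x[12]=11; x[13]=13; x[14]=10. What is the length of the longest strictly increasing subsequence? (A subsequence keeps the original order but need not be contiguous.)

5

Track the smallest tail for each achievable length (strict):
8 → extends → [8]
7 → replaces 8 → [7]
1 → replaces 7 → [1]
12 → extends → [1, 12]
14 → extends → [1, 12, 14]
4 → replaces 12 → [1, 4, 14]
9 → replaces 14 → [1, 4, 9]
6 → replaces 9 → [1, 4, 6]
2 → replaces 4 → [1, 2, 6]
5 → replaces 6 → [1, 2, 5]
15 → extends → [1, 2, 5, 15]
3 → replaces 5 → [1, 2, 3, 15]
11 → replaces 15 → [1, 2, 3, 11]
13 → extends → [1, 2, 3, 11, 13]
10 → replaces 11 → [1, 2, 3, 10, 13]
Five tails, so the longest strictly increasing subsequence has length 5 (e.g. 1, 4, 9, 11, 13).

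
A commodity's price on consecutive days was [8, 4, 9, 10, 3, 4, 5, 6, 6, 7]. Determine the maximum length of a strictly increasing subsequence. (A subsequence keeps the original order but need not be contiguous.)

Let dp[i] be the length of the longest such subsequence ending at index i:
i:      1  2  3  4  5  6  7  8  9 10
a[i]:   8  4  9 10  3  4  5  6  6  7
dp:     1  1  2  3  1  2  3  4  4  5
Maximum dp value is 5.

5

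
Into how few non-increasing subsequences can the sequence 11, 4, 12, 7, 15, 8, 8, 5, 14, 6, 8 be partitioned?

Place each on the leftmost legal pile:
11 → new pile 1 (tops now [11])
4 → pile 1 (tops now [4])
12 → new pile 2 (tops now [4, 12])
7 → pile 2 (tops now [4, 7])
15 → new pile 3 (tops now [4, 7, 15])
8 → pile 3 (tops now [4, 7, 8])
8 → pile 3 (tops now [4, 7, 8])
5 → pile 2 (tops now [4, 5, 8])
14 → new pile 4 (tops now [4, 5, 8, 14])
6 → pile 3 (tops now [4, 5, 6, 14])
8 → pile 4 (tops now [4, 5, 6, 8])
Four piles.

4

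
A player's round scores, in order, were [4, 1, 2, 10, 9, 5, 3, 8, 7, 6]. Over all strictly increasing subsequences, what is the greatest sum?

Let S[i] be the best sum of a strictly increasing subsequence ending at i:
i:      1  2  3  4  5  6  7  8  9 10
a[i]:   4  1  2 10  9  5  3  8  7  6
S:      4  1  3 14 13  9  6 17 16 15
Maximum is 17 (e.g. 4 + 5 + 8).

17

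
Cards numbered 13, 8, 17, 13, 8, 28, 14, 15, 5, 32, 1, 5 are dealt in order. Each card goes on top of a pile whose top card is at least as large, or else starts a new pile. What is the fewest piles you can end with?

The minimum number of non-increasing subsequences covering a sequence equals the length of its longest strictly increasing subsequence.
LIS length is 5 (e.g. 8, 13, 14, 15, 32), so 5 piles are needed.

5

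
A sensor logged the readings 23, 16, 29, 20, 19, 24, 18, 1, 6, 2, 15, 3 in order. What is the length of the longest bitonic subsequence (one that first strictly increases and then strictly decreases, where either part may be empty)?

inc[i] = longest strictly increasing subsequence ending at i; dec[i] = longest strictly decreasing subsequence starting at i:
i:      1  2  3  4  5  6  7  8  9 10 11 12
a[i]:  23 16 29 20 19 24 18  1  6  2 15  3
inc:    1  1  2  2  2  3  2  1  2  2  3  3
dec:    6  3  6  5  4  4  3  1  2  1  2  1
Best peak at i=3 (value 29): inc=2, dec=6, length 2+6−1 = 7.

7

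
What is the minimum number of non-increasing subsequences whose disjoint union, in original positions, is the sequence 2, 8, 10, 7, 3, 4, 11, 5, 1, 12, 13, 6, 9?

6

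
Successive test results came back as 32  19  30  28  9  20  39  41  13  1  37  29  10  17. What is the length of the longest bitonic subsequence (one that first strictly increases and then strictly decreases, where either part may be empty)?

7

inc[i] = longest strictly increasing subsequence ending at i; dec[i] = longest strictly decreasing subsequence starting at i:
i:      1  2  3  4  5  6  7  8  9 10 11 12 13 14
a[i]:  32 19 30 28  9 20 39 41 13  1 37 29 10 17
inc:    1  1  2  2  1  2  3  4  2  1  3  3  2  3
dec:    6  3  5  4  2  3  4  4  2  1  3  2  1  1
Best peak at i=8 (value 41): inc=4, dec=4, length 4+4−1 = 7.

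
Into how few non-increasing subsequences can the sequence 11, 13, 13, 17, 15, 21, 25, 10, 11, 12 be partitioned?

Place each on the leftmost legal pile:
11 → new pile 1 (tops now [11])
13 → new pile 2 (tops now [11, 13])
13 → pile 2 (tops now [11, 13])
17 → new pile 3 (tops now [11, 13, 17])
15 → pile 3 (tops now [11, 13, 15])
21 → new pile 4 (tops now [11, 13, 15, 21])
25 → new pile 5 (tops now [11, 13, 15, 21, 25])
10 → pile 1 (tops now [10, 13, 15, 21, 25])
11 → pile 2 (tops now [10, 11, 15, 21, 25])
12 → pile 3 (tops now [10, 11, 12, 21, 25])
Five piles.

5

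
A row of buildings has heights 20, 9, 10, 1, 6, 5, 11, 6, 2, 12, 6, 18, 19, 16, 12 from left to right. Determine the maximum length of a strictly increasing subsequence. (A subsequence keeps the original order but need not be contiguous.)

6

Let dp[i] be the length of the longest such subsequence ending at index i:
i:      1  2  3  4  5  6  7  8  9 10 11 12 13 14 15
a[i]:  20  9 10  1  6  5 11  6  2 12  6 18 19 16 12
dp:     1  1  2  1  2  2  3  3  2  4  3  5  6  5  4
Maximum dp value is 6.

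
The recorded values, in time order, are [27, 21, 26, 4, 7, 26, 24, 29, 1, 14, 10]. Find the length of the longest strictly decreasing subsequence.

5

Let dp[i] be the longest strictly decreasing subsequence ending at i:
i:      1  2  3  4  5  6  7  8  9 10 11
a[i]:  27 21 26  4  7 26 24 29  1 14 10
dp:     1  2  2  3  3  2  3  1  4  4  5
Maximum is 5.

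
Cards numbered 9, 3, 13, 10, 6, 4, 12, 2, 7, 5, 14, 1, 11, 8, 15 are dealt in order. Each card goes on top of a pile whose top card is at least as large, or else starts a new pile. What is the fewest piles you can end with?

5

The minimum number of non-increasing subsequences covering a sequence equals the length of its longest strictly increasing subsequence.
LIS length is 5 (e.g. 9, 10, 12, 14, 15), so 5 piles are needed.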